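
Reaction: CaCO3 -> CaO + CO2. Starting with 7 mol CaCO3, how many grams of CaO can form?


Mole ratio CaO:CaCO3 = 1:1
n(CaO) = 7 × 1/1 = 7.000 mol
mass = 7.000 × 56.08 = 392.56 g

392.56 g


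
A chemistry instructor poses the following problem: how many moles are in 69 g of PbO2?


M(PbO2) = 239.2 g/mol
n = mass/M = 69/239.2 = 0.2885 mol

0.2885 mol


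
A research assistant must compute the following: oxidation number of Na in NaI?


Group 1 metal: +1
Oxidation number: +1

+1


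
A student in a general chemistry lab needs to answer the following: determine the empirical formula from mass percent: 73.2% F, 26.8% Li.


Assume 100 g sample. Moles of each element:
  F: 73.2/19.0 = 3.853 mol
  Li: 26.8/6.94 = 3.862 mol
Divide by smallest (3.853):
  F: 3.853/3.853 = 1.0
  Li: 3.862/3.853 = 1.0
Empirical formula: LiF

LiF


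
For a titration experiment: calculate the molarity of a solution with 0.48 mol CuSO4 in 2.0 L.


M = n/V = 0.48/2.0 = 0.240 mol/L

0.240 M


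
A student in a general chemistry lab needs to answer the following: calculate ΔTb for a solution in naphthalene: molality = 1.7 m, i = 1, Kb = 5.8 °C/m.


ΔTb = Kb × m × i
= 5.8 × 1.7 × 1
= 9.86 °C

9.86 °C


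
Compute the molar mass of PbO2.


M(PbO2) = 1×207.2 + 2×16.0
= 207.2 + 32.0
= 239.2 g/mol

239.2 g/mol


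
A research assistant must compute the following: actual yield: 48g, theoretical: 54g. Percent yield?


% yield = actual/theoretical × 100
= 48/54 × 100
= 88.89%

88.89%


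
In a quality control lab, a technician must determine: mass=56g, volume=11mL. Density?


ρ = mass/volume
= 56/11
= 5.091 g/mL

5.091 g/mL


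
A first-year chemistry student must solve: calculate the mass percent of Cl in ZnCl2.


M(ZnCl2) = 1×65.38 + 2×35.45 = 136.28 g/mol
Mass of Cl = 2 × 35.45 = 70.90 g/mol
% Cl = 70.90/136.28 × 100 = 52.03%

52.03%


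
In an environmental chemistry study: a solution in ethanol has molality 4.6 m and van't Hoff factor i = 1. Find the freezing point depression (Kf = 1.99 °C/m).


ΔTf = Kf × m × i
= 1.99 × 4.6 × 1
= 9.154 °C

9.154 °C


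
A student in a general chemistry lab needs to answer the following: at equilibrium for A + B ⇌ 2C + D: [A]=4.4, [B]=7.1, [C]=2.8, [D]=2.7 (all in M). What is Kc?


Kc = [C]^2[D]/([A][B])
= (2.8^2 × 2.7^1)/(4.4^1 × 7.1^1)
= 21.168/31.24
= 0.6776

0.6776


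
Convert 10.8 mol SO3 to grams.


M(SO3) = 80.07 g/mol
mass = n × M = 10.8 × 80.07 = 864.76 g

864.76 g


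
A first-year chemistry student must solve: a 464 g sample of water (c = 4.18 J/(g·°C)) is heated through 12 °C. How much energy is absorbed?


q = mcΔT = 464 × 4.18 × 12
= 23274.24 J

23274.24 J


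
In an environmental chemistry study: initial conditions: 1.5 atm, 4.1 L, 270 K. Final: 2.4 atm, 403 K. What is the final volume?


P1V1/T1 = P2V2/T2
V2 = P1V1T2/(T1P2)
= 1.5×4.1×403/(270×2.4)
= 3.825 L

3.825 L


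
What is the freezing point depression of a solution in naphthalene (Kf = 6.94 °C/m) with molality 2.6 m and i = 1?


ΔTf = Kf × m × i
= 6.94 × 2.6 × 1
= 18.044 °C

18.044 °C


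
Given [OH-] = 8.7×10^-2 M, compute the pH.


pOH = -log10([OH-]) = -log10(8.7×10^-2)
= 2 - log10(8.7) = 1.06
pH = 14 - pOH = 14 - 1.06 = 12.94

12.94


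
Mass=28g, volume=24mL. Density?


ρ = mass/volume
= 28/24
= 1.167 g/mL

1.167 g/mL


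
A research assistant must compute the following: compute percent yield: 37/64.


% yield = actual/theoretical × 100
= 37/64 × 100
= 57.81%

57.81%


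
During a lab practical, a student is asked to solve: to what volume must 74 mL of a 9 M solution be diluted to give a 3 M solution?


C1V1 = C2V2
9 × 74 = 3 × V2
V2 = 666/3 = 222.0 mL

222.0 mL


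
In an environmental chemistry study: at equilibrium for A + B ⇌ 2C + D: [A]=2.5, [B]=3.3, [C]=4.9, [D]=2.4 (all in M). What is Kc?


Kc = [C]^2[D]/([A][B])
= (4.9^2 × 2.4^1)/(2.5^1 × 3.3^1)
= 57.624/8.25
= 6.985

6.985


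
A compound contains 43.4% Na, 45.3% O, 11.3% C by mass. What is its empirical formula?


Assume 100 g sample. Moles of each element:
  Na: 43.4/22.99 = 1.888 mol
  O: 45.3/16.0 = 2.831 mol
  C: 11.3/12.01 = 0.941 mol
Divide by smallest (0.941):
  Na: 1.888/0.941 = 2.01
  O: 2.831/0.941 = 3.01
  C: 0.941/0.941 = 1.0
Empirical formula: Na2CO3

Na2CO3


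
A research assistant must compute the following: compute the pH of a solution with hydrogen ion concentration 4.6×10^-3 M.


pH = -log10([H+]) = -log10(4.6×10^-3)
= 3 - log10(4.6)
= 3 - 0.66
= 2.34

2.34


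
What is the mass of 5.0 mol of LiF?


M(LiF) = 25.94 g/mol
mass = n × M = 5.0 × 25.94 = 129.70 g

129.70 g


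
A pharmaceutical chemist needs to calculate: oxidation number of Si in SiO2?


x + 2(-2) = 0, so x = +4
Oxidation number: +4

+4


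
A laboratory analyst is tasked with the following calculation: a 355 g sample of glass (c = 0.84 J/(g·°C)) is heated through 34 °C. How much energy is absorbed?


q = mcΔT = 355 × 0.84 × 34
= 10138.80 J

10138.80 J


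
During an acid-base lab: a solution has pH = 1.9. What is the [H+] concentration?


[H+] = 10^(-pH) = 10^(-1.9)
= 1.26×10^-2 M

1.26×10^-2 M


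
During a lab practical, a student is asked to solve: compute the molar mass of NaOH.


M(NaOH) = 1×22.99 + 1×16.0 + 1×1.008
= 22.99 + 16.0 + 1.01
= 40.0 g/mol

40.0 g/mol


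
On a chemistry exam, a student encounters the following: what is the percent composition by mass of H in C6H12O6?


M(C6H12O6) = 6×12.01 + 12×1.008 + 6×16.0 = 180.156 g/mol
Mass of H = 12 × 1.008 = 12.096 g/mol
% H = 12.096/180.156 × 100 = 6.71%

6.71%


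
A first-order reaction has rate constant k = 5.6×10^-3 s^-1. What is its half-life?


t½ = ln2/k = 0.693147/(5.6×10^-3 s^-1)
= 123.8 s

123.8 s


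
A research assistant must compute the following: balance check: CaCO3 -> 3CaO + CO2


Equation: CaCO3 -> 3CaO + CO2
Check atoms: C: 1=1, Ca: 1≠3, O: 3≠5
Not balanced

No, not balanced


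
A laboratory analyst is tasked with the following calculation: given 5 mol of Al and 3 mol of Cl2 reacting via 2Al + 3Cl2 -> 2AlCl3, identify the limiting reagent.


Mole ratio available / coefficient:
  Al: 5/2 = 2.500
  Cl2: 3/3 = 1.000
Smaller ratio is limiting.

Cl2


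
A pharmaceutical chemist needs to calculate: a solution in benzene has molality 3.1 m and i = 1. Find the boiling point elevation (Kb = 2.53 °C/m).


ΔTb = Kb × m × i
= 2.53 × 3.1 × 1
= 7.843 °C

7.843 °C


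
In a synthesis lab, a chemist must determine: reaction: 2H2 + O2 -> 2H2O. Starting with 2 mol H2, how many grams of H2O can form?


Mole ratio H2O:H2 = 2:2
n(H2O) = 2 × 2/2 = 2.000 mol
mass = 2.000 × 18.02 = 36.04 g

36.04 g


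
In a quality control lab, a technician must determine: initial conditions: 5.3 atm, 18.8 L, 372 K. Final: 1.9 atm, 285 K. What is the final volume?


P1V1/T1 = P2V2/T2
V2 = P1V1T2/(T1P2)
= 5.3×18.8×285/(372×1.9)
= 40.177 L

40.177 L


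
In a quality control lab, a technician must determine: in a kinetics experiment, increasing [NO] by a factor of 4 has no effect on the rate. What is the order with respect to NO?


rate ∝ [NO]^n
rate ∝ [NO]^0
Order in NO: 0

0


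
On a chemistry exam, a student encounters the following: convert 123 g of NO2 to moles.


M(NO2) = 46.01 g/mol
n = mass/M = 123/46.01 = 2.6733 mol

2.6733 mol


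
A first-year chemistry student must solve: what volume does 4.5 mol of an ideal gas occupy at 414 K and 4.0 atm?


PV = nRT  (R = 0.08206 L·atm/(mol·K))
V = nRT/P = 4.5×0.08206×414/4.0
= 38.219 L

38.219 L


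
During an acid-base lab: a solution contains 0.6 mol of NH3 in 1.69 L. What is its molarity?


M = n/V = 0.6/1.69 = 0.355 mol/L

0.355 M


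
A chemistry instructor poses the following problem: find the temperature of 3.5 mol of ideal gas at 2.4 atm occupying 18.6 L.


PV = nRT  (R = 0.08206 L·atm/(mol·K))
T = PV/(nR) = 2.4×18.6/(3.5×0.08206)
= 44.64/0.287210
= 155.43 K

155.43 K


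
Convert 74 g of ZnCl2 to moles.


M(ZnCl2) = 136.28 g/mol
n = mass/M = 74/136.28 = 0.543 mol

0.543 mol


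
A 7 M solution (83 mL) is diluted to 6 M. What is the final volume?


C1V1 = C2V2
7 × 83 = 6 × V2
V2 = 581/6 = 96.83 mL

96.83 mL


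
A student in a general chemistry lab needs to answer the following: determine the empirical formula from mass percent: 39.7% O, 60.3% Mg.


Assume 100 g sample. Moles of each element:
  O: 39.7/16.0 = 2.481 mol
  Mg: 60.3/24.31 = 2.48 mol
Divide by smallest (2.48):
  O: 2.481/2.48 = 1.0
  Mg: 2.48/2.48 = 1.0
Empirical formula: MgO

MgO


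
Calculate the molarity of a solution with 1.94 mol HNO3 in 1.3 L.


M = n/V = 1.94/1.3 = 1.492 mol/L

1.492 M


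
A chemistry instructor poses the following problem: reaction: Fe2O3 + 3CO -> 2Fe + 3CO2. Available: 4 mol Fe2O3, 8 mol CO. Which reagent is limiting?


Mole ratio available / coefficient:
  Fe2O3: 4/1 = 4.000
  CO: 8/3 = 2.667
Smaller ratio is limiting.

CO


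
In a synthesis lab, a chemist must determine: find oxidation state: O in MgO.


O is usually -2
Oxidation number: -2

-2


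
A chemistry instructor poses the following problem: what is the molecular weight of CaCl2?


M(CaCl2) = 1×40.08 + 2×35.45
= 40.08 + 70.9
= 110.98 g/mol

110.98 g/mol


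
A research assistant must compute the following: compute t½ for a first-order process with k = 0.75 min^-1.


t½ = ln2/k = 0.693147/(0.75 min^-1)
= 0.9242 min

0.9242 min


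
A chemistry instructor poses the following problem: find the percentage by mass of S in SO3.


M(SO3) = 1×32.07 + 3×16.0 = 80.07 g/mol
Mass of S = 1 × 32.07 = 32.07 g/mol
% S = 32.07/80.07 × 100 = 40.05%

40.05%


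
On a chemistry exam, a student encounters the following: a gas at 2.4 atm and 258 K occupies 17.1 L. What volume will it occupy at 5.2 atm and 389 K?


P1V1/T1 = P2V2/T2
V2 = P1V1T2/(T1P2)
= 2.4×17.1×389/(258×5.2)
= 11.9 L

11.9 L


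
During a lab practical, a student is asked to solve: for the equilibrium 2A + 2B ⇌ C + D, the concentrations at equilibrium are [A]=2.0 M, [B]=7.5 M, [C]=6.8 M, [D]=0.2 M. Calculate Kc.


Kc = [C][D]/([A]^2[B]^2)
= (6.8^1 × 0.2^1)/(2.0^2 × 7.5^2)
= 1.36/225
= 0.006044

0.006044


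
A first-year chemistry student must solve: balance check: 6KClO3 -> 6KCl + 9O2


Equation: 6KClO3 -> 6KCl + 9O2
Check atoms: Cl: 6=6, K: 6=6, O: 18=18
Balanced

Yes, balanced


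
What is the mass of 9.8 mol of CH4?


M(CH4) = 16.04 g/mol
mass = n × M = 9.8 × 16.04 = 157.19 g

157.19 g


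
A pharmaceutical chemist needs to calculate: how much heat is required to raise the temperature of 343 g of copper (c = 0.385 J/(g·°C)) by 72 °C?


q = mcΔT = 343 × 0.385 × 72
= 9507.96 J

9507.96 J


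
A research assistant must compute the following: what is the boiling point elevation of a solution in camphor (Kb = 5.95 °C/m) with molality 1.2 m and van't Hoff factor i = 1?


ΔTb = Kb × m × i
= 5.95 × 1.2 × 1
= 7.14 °C

7.14 °C


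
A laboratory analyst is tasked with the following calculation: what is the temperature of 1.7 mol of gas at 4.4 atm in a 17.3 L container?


PV = nRT  (R = 0.08206 L·atm/(mol·K))
T = PV/(nR) = 4.4×17.3/(1.7×0.08206)
= 76.12/0.139502
= 545.66 K

545.66 K


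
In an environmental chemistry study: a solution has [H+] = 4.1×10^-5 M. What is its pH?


pH = -log10([H+]) = -log10(4.1×10^-5)
= 5 - log10(4.1)
= 5 - 0.61
= 4.39

4.39


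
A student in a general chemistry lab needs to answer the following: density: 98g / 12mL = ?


ρ = mass/volume
= 98/12
= 8.167 g/mL

8.167 g/mL


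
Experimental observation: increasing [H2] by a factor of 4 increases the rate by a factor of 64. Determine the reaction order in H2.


rate ∝ [H2]^n
4^n = 64 → n = 3
Order in H2: 3

3


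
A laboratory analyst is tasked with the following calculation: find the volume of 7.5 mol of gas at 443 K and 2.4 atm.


PV = nRT  (R = 0.08206 L·atm/(mol·K))
V = nRT/P = 7.5×0.08206×443/2.4
= 113.602 L

113.602 L


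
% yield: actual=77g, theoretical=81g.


% yield = actual/theoretical × 100
= 77/81 × 100
= 95.06%

95.06%


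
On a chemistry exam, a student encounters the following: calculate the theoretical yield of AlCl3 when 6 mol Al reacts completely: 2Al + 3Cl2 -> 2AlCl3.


Mole ratio AlCl3:Al = 2:2
n(AlCl3) = 6 × 2/2 = 6.000 mol
mass = 6.000 × 133.33 = 799.98 g

799.98 g


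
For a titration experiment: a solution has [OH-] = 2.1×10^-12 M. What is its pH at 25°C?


pOH = -log10([OH-]) = -log10(2.1×10^-12)
= 12 - log10(2.1) = 11.68
pH = 14 - pOH = 14 - 11.68 = 2.32

2.32


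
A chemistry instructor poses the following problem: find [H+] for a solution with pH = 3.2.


[H+] = 10^(-pH) = 10^(-3.2)
= 6.31×10^-4 M

6.31×10^-4 M


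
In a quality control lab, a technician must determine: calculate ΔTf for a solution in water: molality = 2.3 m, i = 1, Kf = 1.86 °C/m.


ΔTf = Kf × m × i
= 1.86 × 2.3 × 1
= 4.278 °C

4.278 °C


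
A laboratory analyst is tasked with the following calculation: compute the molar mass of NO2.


M(NO2) = 1×14.01 + 2×16.0
= 14.01 + 32.0
= 46.01 g/mol

46.01 g/mol


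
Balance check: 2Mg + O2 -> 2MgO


Equation: 2Mg + O2 -> 2MgO
Check atoms: Mg: 2=2, O: 2=2
Balanced

Yes, balanced


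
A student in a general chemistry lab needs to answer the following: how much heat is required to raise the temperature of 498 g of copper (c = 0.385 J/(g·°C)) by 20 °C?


q = mcΔT = 498 × 0.385 × 20
= 3834.60 J

3834.60 J


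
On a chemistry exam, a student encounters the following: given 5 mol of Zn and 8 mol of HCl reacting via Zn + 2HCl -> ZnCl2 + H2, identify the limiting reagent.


Mole ratio available / coefficient:
  Zn: 5/1 = 5.000
  HCl: 8/2 = 4.000
Smaller ratio is limiting.

HCl


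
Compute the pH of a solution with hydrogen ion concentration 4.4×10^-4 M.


pH = -log10([H+]) = -log10(4.4×10^-4)
= 4 - log10(4.4)
= 4 - 0.64
= 3.36

3.36


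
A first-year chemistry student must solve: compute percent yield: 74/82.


% yield = actual/theoretical × 100
= 74/82 × 100
= 90.24%

90.24%


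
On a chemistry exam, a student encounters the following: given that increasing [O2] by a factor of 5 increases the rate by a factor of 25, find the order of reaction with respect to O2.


rate ∝ [O2]^n
5^n = 25 → n = 2
Order in O2: 2

2


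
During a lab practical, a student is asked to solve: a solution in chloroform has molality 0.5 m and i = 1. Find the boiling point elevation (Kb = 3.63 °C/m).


ΔTb = Kb × m × i
= 3.63 × 0.5 × 1
= 1.815 °C

1.815 °C


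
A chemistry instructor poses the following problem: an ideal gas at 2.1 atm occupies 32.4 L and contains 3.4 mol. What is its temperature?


PV = nRT  (R = 0.08206 L·atm/(mol·K))
T = PV/(nR) = 2.1×32.4/(3.4×0.08206)
= 68.04/0.279004
= 243.87 K

243.87 K


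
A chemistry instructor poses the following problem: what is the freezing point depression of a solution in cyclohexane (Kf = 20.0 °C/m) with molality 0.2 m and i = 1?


ΔTf = Kf × m × i
= 20.0 × 0.2 × 1
= 4.0 °C

4.0 °C


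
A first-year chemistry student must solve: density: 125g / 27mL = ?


ρ = mass/volume
= 125/27
= 4.63 g/mL

4.63 g/mL


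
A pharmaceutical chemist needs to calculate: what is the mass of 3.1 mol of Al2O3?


M(Al2O3) = 101.96 g/mol
mass = n × M = 3.1 × 101.96 = 316.08 g

316.08 g


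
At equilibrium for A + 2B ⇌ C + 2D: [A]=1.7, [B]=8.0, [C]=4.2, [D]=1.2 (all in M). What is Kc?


Kc = [C][D]^2/([A][B]^2)
= (4.2^1 × 1.2^2)/(1.7^1 × 8.0^2)
= 6.048/108.8
= 0.05559

0.05559


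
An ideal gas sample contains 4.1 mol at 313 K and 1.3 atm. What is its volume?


PV = nRT  (R = 0.08206 L·atm/(mol·K))
V = nRT/P = 4.1×0.08206×313/1.3
= 81.006 L

81.006 L


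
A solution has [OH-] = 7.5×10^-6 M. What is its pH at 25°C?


pOH = -log10([OH-]) = -log10(7.5×10^-6)
= 6 - log10(7.5) = 5.12
pH = 14 - pOH = 14 - 5.12 = 8.88

8.88


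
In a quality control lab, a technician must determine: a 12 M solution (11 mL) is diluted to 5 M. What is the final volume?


C1V1 = C2V2
12 × 11 = 5 × V2
V2 = 132/5 = 26.4 mL

26.4 mL


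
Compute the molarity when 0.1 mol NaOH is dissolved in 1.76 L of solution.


M = n/V = 0.1/1.76 = 0.057 mol/L

0.057 M


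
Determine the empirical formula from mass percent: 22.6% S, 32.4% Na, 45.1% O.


Assume 100 g sample. Moles of each element:
  S: 22.6/32.07 = 0.705 mol
  Na: 32.4/22.99 = 1.409 mol
  O: 45.1/16.0 = 2.819 mol
Divide by smallest (0.705):
  S: 0.705/0.705 = 1.0
  Na: 1.409/0.705 = 2.0
  O: 2.819/0.705 = 4.0
Empirical formula: Na2SO4

Na2SO4


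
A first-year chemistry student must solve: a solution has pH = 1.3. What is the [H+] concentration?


[H+] = 10^(-pH) = 10^(-1.3)
= 5.01×10^-2 M

5.01×10^-2 M


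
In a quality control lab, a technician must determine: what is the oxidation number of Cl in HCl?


halide: -1
Oxidation number: -1

-1


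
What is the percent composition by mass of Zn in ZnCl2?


M(ZnCl2) = 1×65.38 + 2×35.45 = 136.28 g/mol
Mass of Zn = 1 × 65.38 = 65.38 g/mol
% Zn = 65.38/136.28 × 100 = 47.97%

47.97%


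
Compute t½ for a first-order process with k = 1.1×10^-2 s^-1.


t½ = ln2/k = 0.693147/(1.1×10^-2 s^-1)
= 63.01 s

63.01 s


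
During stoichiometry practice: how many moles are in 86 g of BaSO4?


M(BaSO4) = 233.4 g/mol
n = mass/M = 86/233.4 = 0.3685 mol

0.3685 mol


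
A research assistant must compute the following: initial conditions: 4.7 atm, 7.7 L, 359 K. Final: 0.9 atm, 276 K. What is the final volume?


P1V1/T1 = P2V2/T2
V2 = P1V1T2/(T1P2)
= 4.7×7.7×276/(359×0.9)
= 30.914 L

30.914 L


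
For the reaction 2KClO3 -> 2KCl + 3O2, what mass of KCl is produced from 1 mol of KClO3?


Mole ratio KCl:KClO3 = 2:2
n(KCl) = 1 × 2/2 = 1.000 mol
mass = 1.000 × 74.55 = 74.55 g

74.55 g


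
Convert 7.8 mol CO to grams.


M(CO) = 28.01 g/mol
mass = n × M = 7.8 × 28.01 = 218.48 g

218.48 g


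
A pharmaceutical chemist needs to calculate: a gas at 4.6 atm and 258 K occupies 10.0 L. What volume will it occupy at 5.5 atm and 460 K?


P1V1/T1 = P2V2/T2
V2 = P1V1T2/(T1P2)
= 4.6×10.0×460/(258×5.5)
= 14.912 L

14.912 L


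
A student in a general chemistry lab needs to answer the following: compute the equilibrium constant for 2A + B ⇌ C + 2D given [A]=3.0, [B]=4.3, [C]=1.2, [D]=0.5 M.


Kc = [C][D]^2/([A]^2[B])
= (1.2^1 × 0.5^2)/(3.0^2 × 4.3^1)
= 0.3/38.7
= 0.007752

0.007752


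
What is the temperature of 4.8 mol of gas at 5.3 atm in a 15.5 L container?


PV = nRT  (R = 0.08206 L·atm/(mol·K))
T = PV/(nR) = 5.3×15.5/(4.8×0.08206)
= 82.15/0.393888
= 208.56 K

208.56 K


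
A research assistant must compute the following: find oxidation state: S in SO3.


x + 3(-2) = 0, so x = +6
Oxidation number: +6

+6


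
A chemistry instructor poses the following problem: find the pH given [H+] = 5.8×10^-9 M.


pH = -log10([H+]) = -log10(5.8×10^-9)
= 9 - log10(5.8)
= 9 - 0.76
= 8.24

8.24


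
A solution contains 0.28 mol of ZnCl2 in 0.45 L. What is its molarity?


M = n/V = 0.28/0.45 = 0.622 mol/L

0.622 M


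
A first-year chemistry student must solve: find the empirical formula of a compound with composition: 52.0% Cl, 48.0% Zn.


Assume 100 g sample. Moles of each element:
  Cl: 52.0/35.45 = 1.467 mol
  Zn: 48.0/65.38 = 0.734 mol
Divide by smallest (0.734):
  Cl: 1.467/0.734 = 2.0
  Zn: 0.734/0.734 = 1.0
Empirical formula: ZnCl2

ZnCl2


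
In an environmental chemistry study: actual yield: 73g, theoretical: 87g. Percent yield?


% yield = actual/theoretical × 100
= 73/87 × 100
= 83.91%

83.91%


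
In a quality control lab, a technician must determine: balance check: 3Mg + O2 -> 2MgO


Equation: 3Mg + O2 -> 2MgO
Check atoms: Mg: 3≠2, O: 2=2
Not balanced

No, not balanced


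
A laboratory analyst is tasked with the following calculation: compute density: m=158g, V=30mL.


ρ = mass/volume
= 158/30
= 5.267 g/mL

5.267 g/mL


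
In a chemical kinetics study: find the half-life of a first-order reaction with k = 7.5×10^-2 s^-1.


t½ = ln2/k = 0.693147/(7.5×10^-2 s^-1)
= 9.242 s

9.242 s


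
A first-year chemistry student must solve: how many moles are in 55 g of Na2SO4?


M(Na2SO4) = 142.05 g/mol
n = mass/M = 55/142.05 = 0.3872 mol

0.3872 mol


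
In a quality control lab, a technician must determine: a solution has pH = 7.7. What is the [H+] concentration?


[H+] = 10^(-pH) = 10^(-7.7)
= 2.0×10^-8 M

2.0×10^-8 M


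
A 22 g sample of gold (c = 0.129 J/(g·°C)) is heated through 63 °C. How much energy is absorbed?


q = mcΔT = 22 × 0.129 × 63
= 178.79 J

178.79 J


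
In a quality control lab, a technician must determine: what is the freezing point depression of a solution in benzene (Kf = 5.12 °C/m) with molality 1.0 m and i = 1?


ΔTf = Kf × m × i
= 5.12 × 1.0 × 1
= 5.12 °C

5.12 °C


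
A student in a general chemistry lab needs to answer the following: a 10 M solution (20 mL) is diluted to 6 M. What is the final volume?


C1V1 = C2V2
10 × 20 = 6 × V2
V2 = 200/6 = 33.33 mL

33.33 mL


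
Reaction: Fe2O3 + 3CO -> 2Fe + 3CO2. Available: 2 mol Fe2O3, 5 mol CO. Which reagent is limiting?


Mole ratio available / coefficient:
  Fe2O3: 2/1 = 2.000
  CO: 5/3 = 1.667
Smaller ratio is limiting.

CO


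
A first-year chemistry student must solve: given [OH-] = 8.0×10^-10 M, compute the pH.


pOH = -log10([OH-]) = -log10(8.0×10^-10)
= 10 - log10(8.0) = 9.1
pH = 14 - pOH = 14 - 9.1 = 4.9

4.9


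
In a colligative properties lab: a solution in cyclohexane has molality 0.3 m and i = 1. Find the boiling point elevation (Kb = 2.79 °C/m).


ΔTb = Kb × m × i
= 2.79 × 0.3 × 1
= 0.837 °C

0.837 °C


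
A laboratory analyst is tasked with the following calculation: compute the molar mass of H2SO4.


M(H2SO4) = 2×1.008 + 1×32.07 + 4×16.0
= 2.02 + 32.07 + 64.0
= 98.09 g/mol

98.09 g/mol


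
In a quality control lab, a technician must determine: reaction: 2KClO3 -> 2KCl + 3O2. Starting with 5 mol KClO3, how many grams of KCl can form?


Mole ratio KCl:KClO3 = 2:2
n(KCl) = 5 × 2/2 = 5.000 mol
mass = 5.000 × 74.55 = 372.75 g

372.75 g


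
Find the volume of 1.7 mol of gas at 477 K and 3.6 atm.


PV = nRT  (R = 0.08206 L·atm/(mol·K))
V = nRT/P = 1.7×0.08206×477/3.6
= 18.484 L

18.484 L


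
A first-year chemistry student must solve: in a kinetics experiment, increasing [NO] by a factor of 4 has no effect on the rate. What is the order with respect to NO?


rate ∝ [NO]^n
rate ∝ [NO]^0
Order in NO: 0

0


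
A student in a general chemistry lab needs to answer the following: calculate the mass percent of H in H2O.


M(H2O) = 2×1.008 + 1×16.0 = 18.016 g/mol
Mass of H = 2 × 1.008 = 2.016 g/mol
% H = 2.016/18.016 × 100 = 11.19%

11.19%


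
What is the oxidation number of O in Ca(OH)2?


O is usually -2
Oxidation number: -2

-2


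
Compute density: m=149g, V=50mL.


ρ = mass/volume
= 149/50
= 2.98 g/mL

2.98 g/mL


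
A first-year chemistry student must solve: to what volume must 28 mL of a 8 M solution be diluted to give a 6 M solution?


C1V1 = C2V2
8 × 28 = 6 × V2
V2 = 224/6 = 37.33 mL

37.33 mL


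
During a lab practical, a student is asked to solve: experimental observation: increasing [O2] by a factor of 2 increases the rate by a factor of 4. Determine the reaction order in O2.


rate ∝ [O2]^n
2^n = 4 → n = 2
Order in O2: 2

2


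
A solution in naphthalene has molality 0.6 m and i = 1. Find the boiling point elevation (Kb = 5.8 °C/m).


ΔTb = Kb × m × i
= 5.8 × 0.6 × 1
= 3.48 °C

3.48 °C


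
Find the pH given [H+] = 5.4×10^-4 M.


pH = -log10([H+]) = -log10(5.4×10^-4)
= 4 - log10(5.4)
= 4 - 0.73
= 3.27

3.27


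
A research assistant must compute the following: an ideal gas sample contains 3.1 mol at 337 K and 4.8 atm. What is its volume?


PV = nRT  (R = 0.08206 L·atm/(mol·K))
V = nRT/P = 3.1×0.08206×337/4.8
= 17.86 L

17.86 L


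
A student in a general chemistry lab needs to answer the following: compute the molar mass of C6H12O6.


M(C6H12O6) = 6×12.01 + 12×1.008 + 6×16.0
= 72.06 + 12.1 + 96.0
= 180.16 g/mol

180.16 g/mol


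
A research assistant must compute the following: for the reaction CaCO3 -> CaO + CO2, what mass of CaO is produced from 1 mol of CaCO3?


Mole ratio CaO:CaCO3 = 1:1
n(CaO) = 1 × 1/1 = 1.000 mol
mass = 1.000 × 56.08 = 56.08 g

56.08 g


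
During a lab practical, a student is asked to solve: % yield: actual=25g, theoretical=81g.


% yield = actual/theoretical × 100
= 25/81 × 100
= 30.86%

30.86%


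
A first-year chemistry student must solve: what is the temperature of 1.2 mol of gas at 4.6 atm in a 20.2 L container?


PV = nRT  (R = 0.08206 L·atm/(mol·K))
T = PV/(nR) = 4.6×20.2/(1.2×0.08206)
= 92.92/0.098472
= 943.62 K

943.62 K


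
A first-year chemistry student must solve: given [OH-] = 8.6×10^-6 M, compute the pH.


pOH = -log10([OH-]) = -log10(8.6×10^-6)
= 6 - log10(8.6) = 5.07
pH = 14 - pOH = 14 - 5.07 = 8.93

8.93


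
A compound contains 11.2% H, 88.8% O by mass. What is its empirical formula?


Assume 100 g sample. Moles of each element:
  H: 11.2/1.008 = 11.111 mol
  O: 88.8/16.0 = 5.55 mol
Divide by smallest (5.55):
  H: 11.111/5.55 = 2.0
  O: 5.55/5.55 = 1.0
Empirical formula: H2O

H2O


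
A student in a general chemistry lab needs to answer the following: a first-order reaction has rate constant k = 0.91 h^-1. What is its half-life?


t½ = ln2/k = 0.693147/(0.91 h^-1)
= 0.7617 h

0.7617 h


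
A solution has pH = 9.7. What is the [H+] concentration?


[H+] = 10^(-pH) = 10^(-9.7)
= 2.0×10^-10 M

2.0×10^-10 M


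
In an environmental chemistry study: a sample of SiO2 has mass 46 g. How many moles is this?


M(SiO2) = 60.09 g/mol
n = mass/M = 46/60.09 = 0.7655 mol

0.7655 mol


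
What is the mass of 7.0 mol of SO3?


M(SO3) = 80.07 g/mol
mass = n × M = 7.0 × 80.07 = 560.49 g

560.49 g


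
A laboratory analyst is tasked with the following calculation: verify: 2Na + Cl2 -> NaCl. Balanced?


Equation: 2Na + Cl2 -> NaCl
Check atoms: Cl: 2≠1, Na: 2≠1
Not balanced

No, not balanced


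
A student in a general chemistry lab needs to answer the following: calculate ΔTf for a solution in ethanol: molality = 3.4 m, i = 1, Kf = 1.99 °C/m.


ΔTf = Kf × m × i
= 1.99 × 3.4 × 1
= 6.766 °C

6.766 °C


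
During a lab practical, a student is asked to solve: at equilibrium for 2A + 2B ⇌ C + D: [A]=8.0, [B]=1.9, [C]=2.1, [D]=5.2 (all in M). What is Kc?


Kc = [C][D]/([A]^2[B]^2)
= (2.1^1 × 5.2^1)/(8.0^2 × 1.9^2)
= 10.92/231.04
= 0.04726

0.04726


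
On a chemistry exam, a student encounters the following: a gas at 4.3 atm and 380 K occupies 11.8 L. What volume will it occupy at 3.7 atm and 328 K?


P1V1/T1 = P2V2/T2
V2 = P1V1T2/(T1P2)
= 4.3×11.8×328/(380×3.7)
= 11.837 L

11.837 L


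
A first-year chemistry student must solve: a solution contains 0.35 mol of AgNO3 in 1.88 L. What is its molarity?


M = n/V = 0.35/1.88 = 0.186 mol/L

0.186 M


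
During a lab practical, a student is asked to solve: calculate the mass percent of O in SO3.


M(SO3) = 1×32.07 + 3×16.0 = 80.07 g/mol
Mass of O = 3 × 16.0 = 48.00 g/mol
% O = 48.00/80.07 × 100 = 59.95%

59.95%


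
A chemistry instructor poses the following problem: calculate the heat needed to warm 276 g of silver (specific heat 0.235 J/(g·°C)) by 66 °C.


q = mcΔT = 276 × 0.235 × 66
= 4280.76 J

4280.76 J


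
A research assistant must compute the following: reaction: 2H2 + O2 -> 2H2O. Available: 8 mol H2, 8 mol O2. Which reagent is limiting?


Mole ratio available / coefficient:
  H2: 8/2 = 4.000
  O2: 8/1 = 8.000
Smaller ratio is limiting.

H2


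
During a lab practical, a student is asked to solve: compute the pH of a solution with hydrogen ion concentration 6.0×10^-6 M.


pH = -log10([H+]) = -log10(6.0×10^-6)
= 6 - log10(6.0)
= 6 - 0.78
= 5.22

5.22


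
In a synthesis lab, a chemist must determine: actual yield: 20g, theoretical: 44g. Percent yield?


% yield = actual/theoretical × 100
= 20/44 × 100
= 45.45%

45.45%


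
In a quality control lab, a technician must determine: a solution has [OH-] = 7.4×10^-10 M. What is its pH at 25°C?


pOH = -log10([OH-]) = -log10(7.4×10^-10)
= 10 - log10(7.4) = 9.13
pH = 14 - pOH = 14 - 9.13 = 4.87

4.87


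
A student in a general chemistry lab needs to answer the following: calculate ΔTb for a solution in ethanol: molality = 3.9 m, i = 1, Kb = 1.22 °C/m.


ΔTb = Kb × m × i
= 1.22 × 3.9 × 1
= 4.758 °C

4.758 °C


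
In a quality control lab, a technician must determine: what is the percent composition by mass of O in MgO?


M(MgO) = 1×24.31 + 1×16.0 = 40.31 g/mol
Mass of O = 1 × 16.0 = 16.00 g/mol
% O = 16.00/40.31 × 100 = 39.69%

39.69%


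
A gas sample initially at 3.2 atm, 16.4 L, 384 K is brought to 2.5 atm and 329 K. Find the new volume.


P1V1/T1 = P2V2/T2
V2 = P1V1T2/(T1P2)
= 3.2×16.4×329/(384×2.5)
= 17.985 L

17.985 L


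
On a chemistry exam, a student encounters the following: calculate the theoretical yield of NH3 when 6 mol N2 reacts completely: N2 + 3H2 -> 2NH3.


Mole ratio NH3:N2 = 2:1
n(NH3) = 6 × 2/1 = 12.000 mol
mass = 12.000 × 17.03 = 204.36 g

204.36 g


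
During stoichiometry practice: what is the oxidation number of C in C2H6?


2x + 6(+1) = 0, so x = -3
Oxidation number: -3

-3


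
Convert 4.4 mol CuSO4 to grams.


M(CuSO4) = 159.62 g/mol
mass = n × M = 4.4 × 159.62 = 702.33 g

702.33 g


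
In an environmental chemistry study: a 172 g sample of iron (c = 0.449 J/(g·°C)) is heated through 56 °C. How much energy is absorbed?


q = mcΔT = 172 × 0.449 × 56
= 4324.77 J

4324.77 J


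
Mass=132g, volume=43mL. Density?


ρ = mass/volume
= 132/43
= 3.07 g/mL

3.07 g/mL


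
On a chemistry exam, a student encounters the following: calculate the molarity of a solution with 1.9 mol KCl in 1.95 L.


M = n/V = 1.9/1.95 = 0.974 mol/L

0.974 M


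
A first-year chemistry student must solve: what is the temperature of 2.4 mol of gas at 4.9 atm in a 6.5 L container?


PV = nRT  (R = 0.08206 L·atm/(mol·K))
T = PV/(nR) = 4.9×6.5/(2.4×0.08206)
= 31.85/0.196944
= 161.72 K

161.72 K


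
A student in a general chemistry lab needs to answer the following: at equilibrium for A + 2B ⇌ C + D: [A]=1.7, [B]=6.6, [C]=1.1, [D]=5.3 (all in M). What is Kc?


Kc = [C][D]/([A][B]^2)
= (1.1^1 × 5.3^1)/(1.7^1 × 6.6^2)
= 5.83/74.052
= 0.07873

0.07873


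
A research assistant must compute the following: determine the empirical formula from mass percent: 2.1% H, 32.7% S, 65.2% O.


Assume 100 g sample. Moles of each element:
  H: 2.1/1.008 = 2.083 mol
  S: 32.7/32.07 = 1.02 mol
  O: 65.2/16.0 = 4.075 mol
Divide by smallest (1.02):
  H: 2.083/1.02 = 2.04
  S: 1.02/1.02 = 1.0
  O: 4.075/1.02 = 4.0
Empirical formula: H2SO4

H2SO4


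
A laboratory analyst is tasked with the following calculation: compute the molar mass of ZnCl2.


M(ZnCl2) = 1×65.38 + 2×35.45
= 65.38 + 70.9
= 136.28 g/mol

136.28 g/mol


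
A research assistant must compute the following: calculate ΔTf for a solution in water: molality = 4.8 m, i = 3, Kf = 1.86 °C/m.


ΔTf = Kf × m × i
= 1.86 × 4.8 × 3
= 26.784 °C

26.784 °C


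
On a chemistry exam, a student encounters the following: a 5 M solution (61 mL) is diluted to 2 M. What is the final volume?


C1V1 = C2V2
5 × 61 = 2 × V2
V2 = 305/2 = 152.5 mL

152.5 mL


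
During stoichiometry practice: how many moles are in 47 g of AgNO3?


M(AgNO3) = 169.88 g/mol
n = mass/M = 47/169.88 = 0.2767 mol

0.2767 mol


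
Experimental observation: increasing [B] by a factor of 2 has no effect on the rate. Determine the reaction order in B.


rate ∝ [B]^n
rate ∝ [B]^0
Order in B: 0

0


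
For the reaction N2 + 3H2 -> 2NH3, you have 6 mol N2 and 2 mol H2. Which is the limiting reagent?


Mole ratio available / coefficient:
  N2: 6/1 = 6.000
  H2: 2/3 = 0.667
Smaller ratio is limiting.

H2


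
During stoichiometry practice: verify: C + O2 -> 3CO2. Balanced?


Equation: C + O2 -> 3CO2
Check atoms: C: 1≠3, O: 2≠6
Not balanced

No, not balanced


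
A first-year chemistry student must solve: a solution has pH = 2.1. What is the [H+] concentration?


[H+] = 10^(-pH) = 10^(-2.1)
= 7.94×10^-3 M

7.94×10^-3 M


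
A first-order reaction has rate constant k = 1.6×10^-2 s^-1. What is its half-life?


t½ = ln2/k = 0.693147/(1.6×10^-2 s^-1)
= 43.32 s

43.32 s


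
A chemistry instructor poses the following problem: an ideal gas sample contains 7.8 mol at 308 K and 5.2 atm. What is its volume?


PV = nRT  (R = 0.08206 L·atm/(mol·K))
V = nRT/P = 7.8×0.08206×308/5.2
= 37.912 L

37.912 L


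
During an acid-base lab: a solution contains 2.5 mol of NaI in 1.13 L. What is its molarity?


M = n/V = 2.5/1.13 = 2.212 mol/L

2.212 M


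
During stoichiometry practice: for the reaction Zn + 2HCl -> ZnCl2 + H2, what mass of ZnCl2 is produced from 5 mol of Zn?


Mole ratio ZnCl2:Zn = 1:1
n(ZnCl2) = 5 × 1/1 = 5.000 mol
mass = 5.000 × 136.28 = 681.4 g

681.4 g


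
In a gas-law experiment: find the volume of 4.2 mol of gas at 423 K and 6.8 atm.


PV = nRT  (R = 0.08206 L·atm/(mol·K))
V = nRT/P = 4.2×0.08206×423/6.8
= 21.439 L

21.439 L


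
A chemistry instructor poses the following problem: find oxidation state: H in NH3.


H is +1 with nonmetals
Oxidation number: +1

+1


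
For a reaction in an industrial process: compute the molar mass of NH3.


M(NH3) = 1×14.01 + 3×1.008
= 14.01 + 3.02
= 17.03 g/mol

17.03 g/mol


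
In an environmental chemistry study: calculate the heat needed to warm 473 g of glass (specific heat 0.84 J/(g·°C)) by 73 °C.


q = mcΔT = 473 × 0.84 × 73
= 29004.36 J

29004.36 J


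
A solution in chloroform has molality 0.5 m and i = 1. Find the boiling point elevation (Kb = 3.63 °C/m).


ΔTb = Kb × m × i
= 3.63 × 0.5 × 1
= 1.815 °C

1.815 °C


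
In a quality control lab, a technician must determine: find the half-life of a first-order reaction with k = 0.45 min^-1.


t½ = ln2/k = 0.693147/(0.45 min^-1)
= 1.540 min

1.540 min


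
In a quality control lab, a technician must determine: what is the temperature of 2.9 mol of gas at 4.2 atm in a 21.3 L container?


PV = nRT  (R = 0.08206 L·atm/(mol·K))
T = PV/(nR) = 4.2×21.3/(2.9×0.08206)
= 89.46/0.237974
= 375.92 K

375.92 K


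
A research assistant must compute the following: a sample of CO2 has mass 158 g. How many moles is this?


M(CO2) = 44.01 g/mol
n = mass/M = 158/44.01 = 3.5901 mol

3.5901 mol


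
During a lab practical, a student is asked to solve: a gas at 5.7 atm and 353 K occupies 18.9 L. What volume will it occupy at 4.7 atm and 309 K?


P1V1/T1 = P2V2/T2
V2 = P1V1T2/(T1P2)
= 5.7×18.9×309/(353×4.7)
= 20.064 L

20.064 L


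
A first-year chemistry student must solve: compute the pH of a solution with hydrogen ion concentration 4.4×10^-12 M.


pH = -log10([H+]) = -log10(4.4×10^-12)
= 12 - log10(4.4)
= 12 - 0.64
= 11.36

11.36


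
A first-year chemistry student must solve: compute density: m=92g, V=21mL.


ρ = mass/volume
= 92/21
= 4.381 g/mL

4.381 g/mL


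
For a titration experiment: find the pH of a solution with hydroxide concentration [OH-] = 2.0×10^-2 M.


pOH = -log10([OH-]) = -log10(2.0×10^-2)
= 2 - log10(2.0) = 1.7
pH = 14 - pOH = 14 - 1.7 = 12.3

12.3


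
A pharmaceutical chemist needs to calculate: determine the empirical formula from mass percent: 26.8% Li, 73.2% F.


Assume 100 g sample. Moles of each element:
  Li: 26.8/6.94 = 3.862 mol
  F: 73.2/19.0 = 3.853 mol
Divide by smallest (3.853):
  Li: 3.862/3.853 = 1.0
  F: 3.853/3.853 = 1.0
Empirical formula: LiF

LiF


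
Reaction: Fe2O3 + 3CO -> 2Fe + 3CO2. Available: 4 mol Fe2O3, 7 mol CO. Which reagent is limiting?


Mole ratio available / coefficient:
  Fe2O3: 4/1 = 4.000
  CO: 7/3 = 2.333
Smaller ratio is limiting.

CO


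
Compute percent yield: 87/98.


% yield = actual/theoretical × 100
= 87/98 × 100
= 88.78%

88.78%


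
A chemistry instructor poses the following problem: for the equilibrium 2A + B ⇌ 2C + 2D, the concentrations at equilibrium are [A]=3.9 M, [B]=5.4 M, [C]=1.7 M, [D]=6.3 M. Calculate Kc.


Kc = [C]^2[D]^2/([A]^2[B])
= (1.7^2 × 6.3^2)/(3.9^2 × 5.4^1)
= 114.7041/82.134
= 1.397

1.397


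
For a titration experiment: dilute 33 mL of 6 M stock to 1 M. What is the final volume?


C1V1 = C2V2
6 × 33 = 1 × V2
V2 = 198/1 = 198.0 mL

198.0 mL


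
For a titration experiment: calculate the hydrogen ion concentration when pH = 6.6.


[H+] = 10^(-pH) = 10^(-6.6)
= 2.51×10^-7 M

2.51×10^-7 M


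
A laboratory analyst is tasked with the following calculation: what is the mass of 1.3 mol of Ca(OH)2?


M(Ca(OH)2) = 74.1 g/mol
mass = n × M = 1.3 × 74.1 = 96.33 g

96.33 g


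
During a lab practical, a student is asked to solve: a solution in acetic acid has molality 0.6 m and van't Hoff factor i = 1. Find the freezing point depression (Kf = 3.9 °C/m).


ΔTf = Kf × m × i
= 3.9 × 0.6 × 1
= 2.34 °C

2.34 °C


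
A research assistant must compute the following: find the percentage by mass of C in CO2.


M(CO2) = 1×12.01 + 2×16.0 = 44.01 g/mol
Mass of C = 1 × 12.01 = 12.01 g/mol
% C = 12.01/44.01 × 100 = 27.29%

27.29%


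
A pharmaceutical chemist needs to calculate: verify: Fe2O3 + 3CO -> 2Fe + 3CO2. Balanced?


Equation: Fe2O3 + 3CO -> 2Fe + 3CO2
Check atoms: C: 3=3, Fe: 2=2, O: 6=6
Balanced

Yes, balanced


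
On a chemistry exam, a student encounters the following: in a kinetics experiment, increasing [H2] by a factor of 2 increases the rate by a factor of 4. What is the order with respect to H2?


rate ∝ [H2]^n
2^n = 4 → n = 2
Order in H2: 2

2


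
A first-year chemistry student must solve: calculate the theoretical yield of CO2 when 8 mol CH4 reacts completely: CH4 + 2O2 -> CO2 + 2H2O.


Mole ratio CO2:CH4 = 1:1
n(CO2) = 8 × 1/1 = 8.000 mol
mass = 8.000 × 44.01 = 352.08 g

352.08 g


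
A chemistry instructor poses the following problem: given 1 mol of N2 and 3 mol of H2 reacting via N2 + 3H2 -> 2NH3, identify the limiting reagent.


Mole ratio available / coefficient:
  N2: 1/1 = 1.000
  H2: 3/3 = 1.000
Smaller ratio is limiting.

neither (stoichiometric); N2 and H2 are fully consumed


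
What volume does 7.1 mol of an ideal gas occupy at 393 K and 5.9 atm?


PV = nRT  (R = 0.08206 L·atm/(mol·K))
V = nRT/P = 7.1×0.08206×393/5.9
= 38.809 L

38.809 L


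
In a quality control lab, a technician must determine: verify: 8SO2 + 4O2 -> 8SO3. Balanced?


Equation: 8SO2 + 4O2 -> 8SO3
Check atoms: O: 24=24, S: 8=8
Balanced

Yes, balanced


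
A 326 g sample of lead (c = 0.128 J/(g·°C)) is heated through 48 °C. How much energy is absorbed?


q = mcΔT = 326 × 0.128 × 48
= 2002.94 J

2002.94 J


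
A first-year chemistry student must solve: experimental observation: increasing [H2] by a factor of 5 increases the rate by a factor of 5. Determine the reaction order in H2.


rate ∝ [H2]^n
5^n = 5 → n = 1
Order in H2: 1

1
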